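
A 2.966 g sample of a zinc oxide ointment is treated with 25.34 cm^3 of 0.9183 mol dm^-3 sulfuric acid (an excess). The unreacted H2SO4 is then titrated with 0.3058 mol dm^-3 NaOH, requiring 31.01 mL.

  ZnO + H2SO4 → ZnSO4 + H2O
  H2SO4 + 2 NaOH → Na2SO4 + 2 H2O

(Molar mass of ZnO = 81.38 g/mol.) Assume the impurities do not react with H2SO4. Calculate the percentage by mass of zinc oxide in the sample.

50.84 %

n(H2SO4) added = 0.02534 × 0.9183 = 0.02327 mol
n(NaOH) used in back-titration = 0.03101 × 0.3058 = 9.483 × 10^-3 mol
From the 1:2 ratio, n(H2SO4) left over = 1/2 × 9.483 × 10^-3 = 4.741 × 10^-3 mol
n(H2SO4) consumed by analyte = 0.02327 − 4.741 × 10^-3 = 0.01853 mol
n(ZnO) = 0.01853 mol (1:1 ratio)
mass of ZnO = 0.01853 × 81.38 = 1.508 g
% ZnO = 1.508 / 2.966 × 100 = 50.84 %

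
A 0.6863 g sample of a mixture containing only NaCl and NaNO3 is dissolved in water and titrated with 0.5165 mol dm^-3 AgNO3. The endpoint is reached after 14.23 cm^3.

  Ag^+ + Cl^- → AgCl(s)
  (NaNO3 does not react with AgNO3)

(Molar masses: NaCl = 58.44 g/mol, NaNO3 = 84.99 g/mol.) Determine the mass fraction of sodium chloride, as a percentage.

n(AgNO3) = 0.01423 × 0.5165 = 7.350 × 10^-3 mol
Let x = n(NaCl), y = n(NaNO3).
Titrant: 1x = 7.350 × 10^-3;  mass: 58.44x + 84.99y = 0.6863
Solving, x = 7.350 × 10^-3 mol, y = 3.021 × 10^-3 mol
mass of NaCl = 7.350 × 10^-3 × 58.44 = 0.4295 g
% NaCl = 0.4295 / 0.6863 × 100 = 62.59 %

62.59 %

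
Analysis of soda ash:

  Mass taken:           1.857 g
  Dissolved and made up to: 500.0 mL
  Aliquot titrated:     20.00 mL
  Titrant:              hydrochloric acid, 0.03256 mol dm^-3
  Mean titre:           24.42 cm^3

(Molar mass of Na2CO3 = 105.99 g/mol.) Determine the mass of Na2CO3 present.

Na2CO3 + 2 HCl → 2 NaCl + H2O + CO2
n(HCl) per titration = 0.02442 × 0.03256 = 7.951 × 10^-4 mol
From the 1:2 ratio, n(Na2CO3) in each aliquot = 1/2 × 7.951 × 10^-4 = 3.976 × 10^-4 mol
n(Na2CO3) in the whole flask = 3.976 × 10^-4 × 500.0/20.00 = 9.939 × 10^-3 mol
mass of Na2CO3 = 9.939 × 10^-3 × 105.99 = 1.053 g

1.053 g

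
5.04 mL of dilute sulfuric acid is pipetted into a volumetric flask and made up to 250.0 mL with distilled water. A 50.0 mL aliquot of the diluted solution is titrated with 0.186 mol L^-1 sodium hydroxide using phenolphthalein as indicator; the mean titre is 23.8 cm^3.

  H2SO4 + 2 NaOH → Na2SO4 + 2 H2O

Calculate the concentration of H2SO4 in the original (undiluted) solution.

2.20 mol/L

n(NaOH) = 0.0238 × 0.186 = 4.43 × 10^-3 mol
From the 1:2 ratio, n(H2SO4) in the aliquot = 1/2 × 4.43 × 10^-3 = 2.21 × 10^-3 mol
[H2SO4]_dilute = 2.21 × 10^-3 / 0.0500 = 0.0443 mol/L
Dilution factor = 250.0 / 5.04 = 49.60
[H2SO4]_stock = 0.0443 × 49.60 = 2.20 mol/L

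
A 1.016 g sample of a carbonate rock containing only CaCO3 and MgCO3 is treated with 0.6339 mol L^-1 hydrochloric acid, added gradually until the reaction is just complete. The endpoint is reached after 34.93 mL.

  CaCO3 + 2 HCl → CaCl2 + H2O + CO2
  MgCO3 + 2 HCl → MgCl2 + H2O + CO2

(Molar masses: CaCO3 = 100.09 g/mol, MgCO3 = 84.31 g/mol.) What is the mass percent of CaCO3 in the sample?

n(HCl) = 0.03493 × 0.6339 = 0.02214 mol
Let x = n(CaCO3), y = n(MgCO3).
Titrant: 2x + 2y = 0.02214;  mass: 100.09x + 84.31y = 1.016
Solving, x = 5.234 × 10^-3 mol, y = 5.837 × 10^-3 mol
mass of CaCO3 = 5.234 × 10^-3 × 100.09 = 0.5239 g
% CaCO3 = 0.5239 / 1.016 × 100 = 51.57 %

51.57 %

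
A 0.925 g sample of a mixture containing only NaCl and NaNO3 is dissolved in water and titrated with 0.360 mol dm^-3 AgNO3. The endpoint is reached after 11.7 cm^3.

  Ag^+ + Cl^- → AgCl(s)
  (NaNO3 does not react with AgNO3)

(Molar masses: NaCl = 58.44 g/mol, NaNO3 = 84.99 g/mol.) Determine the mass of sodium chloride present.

n(AgNO3) = 0.0117 × 0.360 = 4.21 × 10^-3 mol
Let x = n(NaCl), y = n(NaNO3).
Titrant: 1x = 4.21 × 10^-3;  mass: 58.44x + 84.99y = 0.925
Solving, x = 4.21 × 10^-3 mol, y = 7.99 × 10^-3 mol
mass of NaCl = 4.21 × 10^-3 × 58.44 = 0.246 g

0.246 g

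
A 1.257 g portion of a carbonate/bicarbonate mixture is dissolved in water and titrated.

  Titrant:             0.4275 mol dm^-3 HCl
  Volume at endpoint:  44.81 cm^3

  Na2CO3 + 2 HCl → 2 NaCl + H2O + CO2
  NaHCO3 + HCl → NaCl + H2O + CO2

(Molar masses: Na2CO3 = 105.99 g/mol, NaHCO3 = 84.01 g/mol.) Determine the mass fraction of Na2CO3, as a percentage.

47.89 %

n(HCl) = 0.04481 × 0.4275 = 0.01916 mol
Let x = n(Na2CO3), y = n(NaHCO3).
Titrant: 2x + 1y = 0.01916;  mass: 105.99x + 84.01y = 1.257
Solving, x = 5.680 × 10^-3 mol, y = 7.797 × 10^-3 mol
mass of Na2CO3 = 5.680 × 10^-3 × 105.99 = 0.6020 g
% Na2CO3 = 0.6020 / 1.257 × 100 = 47.89 %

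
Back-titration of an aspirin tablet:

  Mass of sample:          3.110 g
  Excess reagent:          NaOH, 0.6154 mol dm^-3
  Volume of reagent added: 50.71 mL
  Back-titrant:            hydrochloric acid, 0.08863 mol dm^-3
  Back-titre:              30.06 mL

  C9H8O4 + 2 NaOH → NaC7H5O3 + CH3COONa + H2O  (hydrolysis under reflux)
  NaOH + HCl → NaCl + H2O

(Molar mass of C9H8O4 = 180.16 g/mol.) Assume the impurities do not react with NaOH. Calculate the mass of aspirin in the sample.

2.571 g

n(NaOH) added = 0.05071 × 0.6154 = 0.03121 mol
n(HCl) used in back-titration = 0.03006 × 0.08863 = 2.664 × 10^-3 mol
n(NaOH) left over = 2.664 × 10^-3 mol (1:1 ratio)
n(NaOH) consumed by analyte = 0.03121 − 2.664 × 10^-3 = 0.02854 mol
From the 1:2 ratio, n(C9H8O4) = 1/2 × 0.02854 = 0.01427 mol
mass of C9H8O4 = 0.01427 × 180.16 = 2.571 g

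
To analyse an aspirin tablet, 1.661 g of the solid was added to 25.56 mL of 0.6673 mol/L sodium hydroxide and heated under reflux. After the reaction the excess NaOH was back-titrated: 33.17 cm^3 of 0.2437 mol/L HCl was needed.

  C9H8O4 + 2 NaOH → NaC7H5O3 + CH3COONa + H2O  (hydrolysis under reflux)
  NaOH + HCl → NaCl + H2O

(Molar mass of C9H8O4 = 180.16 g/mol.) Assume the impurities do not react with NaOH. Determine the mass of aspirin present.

n(NaOH) added = 0.02556 × 0.6673 = 0.01706 mol
n(HCl) used in back-titration = 0.03317 × 0.2437 = 8.084 × 10^-3 mol
n(NaOH) left over = 8.084 × 10^-3 mol (1:1 ratio)
n(NaOH) consumed by analyte = 0.01706 − 8.084 × 10^-3 = 8.973 × 10^-3 mol
From the 1:2 ratio, n(C9H8O4) = 1/2 × 8.973 × 10^-3 = 4.486 × 10^-3 mol
mass of C9H8O4 = 4.486 × 10^-3 × 180.16 = 0.8083 g

0.8083 g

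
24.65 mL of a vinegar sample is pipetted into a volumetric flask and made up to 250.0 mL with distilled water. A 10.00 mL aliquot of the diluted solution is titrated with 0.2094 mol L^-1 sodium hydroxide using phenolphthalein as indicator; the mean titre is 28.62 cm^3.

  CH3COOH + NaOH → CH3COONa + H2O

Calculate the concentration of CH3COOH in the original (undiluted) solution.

6.078 mol/L

n(NaOH) = 0.02862 × 0.2094 = 5.993 × 10^-3 mol
n(CH3COOH) in the aliquot = 5.993 × 10^-3 mol (1:1 ratio)
[CH3COOH]_dilute = 5.993 × 10^-3 / 0.01000 = 0.5993 mol/L
Dilution factor = 250.0 / 24.65 = 10.14
[CH3COOH]_stock = 0.5993 × 10.14 = 6.078 mol/L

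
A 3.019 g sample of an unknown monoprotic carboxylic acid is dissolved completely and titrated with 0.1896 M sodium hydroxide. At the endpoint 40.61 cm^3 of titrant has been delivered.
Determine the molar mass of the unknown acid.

392.1 g/mol

n(NaOH) = 0.04061 L × 0.1896 mol/L = 7.700 × 10^-3 mol
n(HA) = 7.700 × 10^-3 mol (1:1 ratio)
M = m / n = 3.019 g / 7.700 × 10^-3 mol = 392.1 g/mol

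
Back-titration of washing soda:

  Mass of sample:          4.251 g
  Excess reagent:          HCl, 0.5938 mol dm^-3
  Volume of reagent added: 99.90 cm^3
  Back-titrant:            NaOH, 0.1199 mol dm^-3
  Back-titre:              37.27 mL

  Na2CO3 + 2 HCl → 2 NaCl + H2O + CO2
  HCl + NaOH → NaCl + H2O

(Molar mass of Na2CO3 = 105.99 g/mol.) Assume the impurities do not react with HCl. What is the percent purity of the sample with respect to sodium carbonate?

68.38 %

n(HCl) added = 0.09990 × 0.5938 = 0.05932 mol
n(NaOH) used in back-titration = 0.03727 × 0.1199 = 4.469 × 10^-3 mol
n(HCl) left over = 4.469 × 10^-3 mol (1:1 ratio)
n(HCl) consumed by analyte = 0.05932 − 4.469 × 10^-3 = 0.05485 mol
From the 1:2 ratio, n(Na2CO3) = 1/2 × 0.05485 = 0.02743 mol
mass of Na2CO3 = 0.02743 × 105.99 = 2.907 g
% Na2CO3 = 2.907 / 4.251 × 100 = 68.38 %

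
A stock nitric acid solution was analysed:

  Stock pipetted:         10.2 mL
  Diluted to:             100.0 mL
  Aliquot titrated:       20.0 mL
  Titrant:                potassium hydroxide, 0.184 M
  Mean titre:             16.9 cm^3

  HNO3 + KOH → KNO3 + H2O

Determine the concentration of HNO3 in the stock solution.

1.52 M

n(KOH) = 0.0169 × 0.184 = 3.11 × 10^-3 mol
n(HNO3) in the aliquot = 3.11 × 10^-3 mol (1:1 ratio)
[HNO3]_dilute = 3.11 × 10^-3 / 0.0200 = 0.155 mol/L
Dilution factor = 100.0 / 10.2 = 9.804
[HNO3]_stock = 0.155 × 9.804 = 1.52 mol/L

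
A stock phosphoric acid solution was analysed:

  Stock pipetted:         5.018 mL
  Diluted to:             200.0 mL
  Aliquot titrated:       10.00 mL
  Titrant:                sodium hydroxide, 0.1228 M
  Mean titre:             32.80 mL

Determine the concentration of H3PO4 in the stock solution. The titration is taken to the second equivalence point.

H3PO4 + 2 NaOH → Na2HPO4 + 2 H2O
n(NaOH) = 0.03280 × 0.1228 = 4.028 × 10^-3 mol
From the 1:2 ratio, n(H3PO4) in the aliquot = 1/2 × 4.028 × 10^-3 = 2.014 × 10^-3 mol
[H3PO4]_dilute = 2.014 × 10^-3 / 0.01000 = 0.2014 mol/L
Dilution factor = 200.0 / 5.018 = 39.86
[H3PO4]_stock = 0.2014 × 39.86 = 8.027 mol/L

8.027 M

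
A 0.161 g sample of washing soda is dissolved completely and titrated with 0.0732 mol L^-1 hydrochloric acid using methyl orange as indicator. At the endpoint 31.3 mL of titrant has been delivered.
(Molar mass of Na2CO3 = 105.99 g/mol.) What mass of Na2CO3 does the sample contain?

0.121 g

Na2CO3 + 2 HCl → 2 NaCl + H2O + CO2
n(HCl) = 0.0313 L × 0.0732 mol/L = 2.29 × 10^-3 mol
From the 1:2 ratio, n(Na2CO3) = 1/2 × 2.29 × 10^-3 = 1.15 × 10^-3 mol
mass of Na2CO3 = 1.15 × 10^-3 × 105.99 g/mol = 0.121 g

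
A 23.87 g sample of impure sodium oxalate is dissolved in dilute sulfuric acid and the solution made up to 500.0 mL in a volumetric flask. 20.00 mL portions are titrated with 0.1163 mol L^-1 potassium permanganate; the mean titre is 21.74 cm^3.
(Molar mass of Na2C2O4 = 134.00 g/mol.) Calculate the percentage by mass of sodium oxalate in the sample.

2 MnO4^- + 5 C2O4^2- + 16 H^+ → 2 Mn^2+ + 10 CO2 + 8 H2O
n(KMnO4) per titration = 0.02174 × 0.1163 = 2.528 × 10^-3 mol
From the 5:2 ratio, n(Na2C2O4) in each aliquot = 5/2 × 2.528 × 10^-3 = 6.321 × 10^-3 mol
n(Na2C2O4) in the whole flask = 6.321 × 10^-3 × 500.0/20.00 = 0.1580 mol
mass of Na2C2O4 = 0.1580 × 134.00 = 21.18 g
% Na2C2O4 = 21.18 / 23.87 × 100 = 88.71 %

88.71 %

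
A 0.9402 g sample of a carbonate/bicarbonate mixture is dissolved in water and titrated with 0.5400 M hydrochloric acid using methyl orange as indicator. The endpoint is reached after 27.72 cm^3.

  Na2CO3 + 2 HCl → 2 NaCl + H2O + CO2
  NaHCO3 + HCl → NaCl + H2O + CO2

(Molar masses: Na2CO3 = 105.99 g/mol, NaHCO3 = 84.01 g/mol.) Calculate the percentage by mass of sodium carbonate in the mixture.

57.67 %

n(HCl) = 0.02772 × 0.5400 = 0.01497 mol
Let x = n(Na2CO3), y = n(NaHCO3).
Titrant: 2x + 1y = 0.01497;  mass: 105.99x + 84.01y = 0.9402
Solving, x = 5.116 × 10^-3 mol, y = 4.737 × 10^-3 mol
mass of Na2CO3 = 5.116 × 10^-3 × 105.99 = 0.5422 g
% Na2CO3 = 0.5422 / 0.9402 × 100 = 57.67 %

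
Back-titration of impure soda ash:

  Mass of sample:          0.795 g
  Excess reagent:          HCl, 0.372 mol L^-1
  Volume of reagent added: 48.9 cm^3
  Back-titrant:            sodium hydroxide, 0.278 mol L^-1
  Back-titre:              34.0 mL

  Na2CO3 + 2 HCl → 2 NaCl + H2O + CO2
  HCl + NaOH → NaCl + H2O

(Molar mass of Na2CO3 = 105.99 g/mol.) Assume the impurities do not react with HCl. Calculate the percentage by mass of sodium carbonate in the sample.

n(HCl) added = 0.0489 × 0.372 = 0.0182 mol
n(NaOH) used in back-titration = 0.0340 × 0.278 = 9.45 × 10^-3 mol
n(HCl) left over = 9.45 × 10^-3 mol (1:1 ratio)
n(HCl) consumed by analyte = 0.0182 − 9.45 × 10^-3 = 8.74 × 10^-3 mol
From the 1:2 ratio, n(Na2CO3) = 1/2 × 8.74 × 10^-3 = 4.37 × 10^-3 mol
mass of Na2CO3 = 4.37 × 10^-3 × 105.99 = 0.463 g
% Na2CO3 = 0.463 / 0.795 × 100 = 58.3 %

58.3 %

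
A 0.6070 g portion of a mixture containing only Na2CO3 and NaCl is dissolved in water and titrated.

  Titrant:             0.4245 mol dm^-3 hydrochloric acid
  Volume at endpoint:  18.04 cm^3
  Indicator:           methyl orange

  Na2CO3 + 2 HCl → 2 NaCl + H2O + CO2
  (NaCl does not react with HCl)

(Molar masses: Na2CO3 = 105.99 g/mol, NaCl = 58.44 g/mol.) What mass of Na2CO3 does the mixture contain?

n(HCl) = 0.01804 × 0.4245 = 7.658 × 10^-3 mol
Let x = n(Na2CO3), y = n(NaCl).
Titrant: 2x = 7.658 × 10^-3;  mass: 105.99x + 58.44y = 0.6070
Solving, x = 3.829 × 10^-3 mol, y = 3.442 × 10^-3 mol
mass of Na2CO3 = 3.829 × 10^-3 × 105.99 = 0.4058 g

0.4058 g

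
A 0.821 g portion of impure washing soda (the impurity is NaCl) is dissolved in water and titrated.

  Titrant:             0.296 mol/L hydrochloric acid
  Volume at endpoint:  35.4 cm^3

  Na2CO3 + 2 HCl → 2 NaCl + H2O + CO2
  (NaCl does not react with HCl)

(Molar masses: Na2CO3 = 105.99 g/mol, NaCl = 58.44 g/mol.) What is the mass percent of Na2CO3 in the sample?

n(HCl) = 0.0354 × 0.296 = 0.0105 mol
Let x = n(Na2CO3), y = n(NaCl).
Titrant: 2x = 0.0105;  mass: 105.99x + 58.44y = 0.821
Solving, x = 5.24 × 10^-3 mol, y = 4.55 × 10^-3 mol
mass of Na2CO3 = 5.24 × 10^-3 × 105.99 = 0.555 g
% Na2CO3 = 0.555 / 0.821 × 100 = 67.6 %

67.6 %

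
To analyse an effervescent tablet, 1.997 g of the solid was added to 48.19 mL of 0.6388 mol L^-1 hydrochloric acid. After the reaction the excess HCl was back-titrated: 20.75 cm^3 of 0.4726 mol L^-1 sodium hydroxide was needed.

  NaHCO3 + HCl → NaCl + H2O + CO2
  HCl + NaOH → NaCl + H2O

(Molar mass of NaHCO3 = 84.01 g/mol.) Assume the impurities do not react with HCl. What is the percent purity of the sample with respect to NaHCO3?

88.25 %

n(HCl) added = 0.04819 × 0.6388 = 0.03078 mol
n(NaOH) used in back-titration = 0.02075 × 0.4726 = 9.806 × 10^-3 mol
n(HCl) left over = 9.806 × 10^-3 mol (1:1 ratio)
n(HCl) consumed by analyte = 0.03078 − 9.806 × 10^-3 = 0.02098 mol
n(NaHCO3) = 0.02098 mol (1:1 ratio)
mass of NaHCO3 = 0.02098 × 84.01 = 1.762 g
% NaHCO3 = 1.762 / 1.997 × 100 = 88.25 %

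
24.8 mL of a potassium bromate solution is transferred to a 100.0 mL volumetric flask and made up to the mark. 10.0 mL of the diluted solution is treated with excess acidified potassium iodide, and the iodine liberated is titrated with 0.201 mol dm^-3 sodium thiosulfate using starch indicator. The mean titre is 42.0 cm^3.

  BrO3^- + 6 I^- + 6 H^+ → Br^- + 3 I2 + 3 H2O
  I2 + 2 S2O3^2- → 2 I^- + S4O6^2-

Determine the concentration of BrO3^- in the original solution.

n(S2O3^2-) = 0.0420 × 0.201 = 8.44 × 10^-3 mol
n(I2) = n(S2O3^2-)/2 = 4.22 × 10^-3 mol
From the 1:3 ratio, n(BrO3^-) in the aliquot = 1/3 × 4.22 × 10^-3 = 1.41 × 10^-3 mol
[BrO3^-]_dilute = 1.41 × 10^-3 / 0.0100 = 0.141 mol/L
[BrO3^-]_original = 0.141 × 100.0/24.8 = 0.567 mol/L

0.567 mol/L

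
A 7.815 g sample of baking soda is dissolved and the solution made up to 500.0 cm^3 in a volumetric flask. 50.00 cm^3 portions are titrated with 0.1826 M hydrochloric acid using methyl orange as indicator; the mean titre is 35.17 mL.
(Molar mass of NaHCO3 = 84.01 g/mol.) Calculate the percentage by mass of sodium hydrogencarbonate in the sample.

69.04 %

NaHCO3 + HCl → NaCl + H2O + CO2
n(HCl) per titration = 0.03517 × 0.1826 = 6.422 × 10^-3 mol
n(NaHCO3) in each aliquot = 6.422 × 10^-3 mol (1:1 ratio)
n(NaHCO3) in the whole flask = 6.422 × 10^-3 × 500.0/50.00 = 0.06422 mol
mass of NaHCO3 = 0.06422 × 84.01 = 5.395 g
% NaHCO3 = 5.395 / 7.815 × 100 = 69.04 %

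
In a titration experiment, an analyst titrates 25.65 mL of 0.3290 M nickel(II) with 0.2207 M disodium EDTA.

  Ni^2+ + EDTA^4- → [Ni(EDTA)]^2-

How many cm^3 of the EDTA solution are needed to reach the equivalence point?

n(Ni2+) = 0.02565 L × 0.3290 mol/L = 8.439 × 10^-3 mol
n(EDTA) = 8.439 × 10^-3 mol (1:1 stoichiometry)
V(EDTA) = 8.439 × 10^-3 mol / 0.2207 mol/L = 0.03824 L = 38.24 mL

38.24 mL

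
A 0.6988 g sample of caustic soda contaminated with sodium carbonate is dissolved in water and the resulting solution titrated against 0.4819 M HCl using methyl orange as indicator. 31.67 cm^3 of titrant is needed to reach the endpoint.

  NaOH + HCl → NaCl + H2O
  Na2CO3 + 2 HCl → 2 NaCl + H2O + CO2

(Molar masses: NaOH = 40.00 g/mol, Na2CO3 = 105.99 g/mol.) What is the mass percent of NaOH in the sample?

n(HCl) = 0.03167 × 0.4819 = 0.01526 mol
Let x = n(NaOH), y = n(Na2CO3).
Titrant: 1x + 2y = 0.01526;  mass: 40.00x + 105.99y = 0.6988
Solving, x = 8.465 × 10^-3 mol, y = 3.399 × 10^-3 mol
mass of NaOH = 8.465 × 10^-3 × 40.00 = 0.3386 g
% NaOH = 0.3386 / 0.6988 × 100 = 48.45 %

48.45 %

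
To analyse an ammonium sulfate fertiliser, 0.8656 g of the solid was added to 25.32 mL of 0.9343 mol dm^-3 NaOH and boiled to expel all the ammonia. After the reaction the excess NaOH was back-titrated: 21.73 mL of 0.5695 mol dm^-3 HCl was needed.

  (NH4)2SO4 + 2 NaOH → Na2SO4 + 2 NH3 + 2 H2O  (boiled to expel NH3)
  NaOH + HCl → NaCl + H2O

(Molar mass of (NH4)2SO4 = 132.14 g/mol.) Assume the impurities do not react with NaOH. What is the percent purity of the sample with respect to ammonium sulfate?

n(NaOH) added = 0.02532 × 0.9343 = 0.02366 mol
n(HCl) used in back-titration = 0.02173 × 0.5695 = 0.01238 mol
n(NaOH) left over = 0.01238 mol (1:1 ratio)
n(NaOH) consumed by analyte = 0.02366 − 0.01238 = 0.01128 mol
From the 1:2 ratio, n((NH4)2SO4) = 1/2 × 0.01128 = 5.641 × 10^-3 mol
mass of (NH4)2SO4 = 5.641 × 10^-3 × 132.14 = 0.7454 g
% (NH4)2SO4 = 0.7454 / 0.8656 × 100 = 86.11 %

86.11 %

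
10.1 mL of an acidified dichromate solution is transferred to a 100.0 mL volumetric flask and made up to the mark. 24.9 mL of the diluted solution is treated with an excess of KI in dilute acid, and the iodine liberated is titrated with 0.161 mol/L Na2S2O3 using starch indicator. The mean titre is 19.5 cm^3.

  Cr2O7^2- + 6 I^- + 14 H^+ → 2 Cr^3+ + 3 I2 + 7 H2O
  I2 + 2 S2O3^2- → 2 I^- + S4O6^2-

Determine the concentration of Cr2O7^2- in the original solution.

n(S2O3^2-) = 0.0195 × 0.161 = 3.14 × 10^-3 mol
n(I2) = n(S2O3^2-)/2 = 1.57 × 10^-3 mol
From the 1:3 ratio, n(Cr2O7^2-) in the aliquot = 1/3 × 1.57 × 10^-3 = 5.23 × 10^-4 mol
[Cr2O7^2-]_dilute = 5.23 × 10^-4 / 0.0249 = 0.0210 mol/L
[Cr2O7^2-]_original = 0.0210 × 100.0/10.1 = 0.208 mol/L

0.208 mol/L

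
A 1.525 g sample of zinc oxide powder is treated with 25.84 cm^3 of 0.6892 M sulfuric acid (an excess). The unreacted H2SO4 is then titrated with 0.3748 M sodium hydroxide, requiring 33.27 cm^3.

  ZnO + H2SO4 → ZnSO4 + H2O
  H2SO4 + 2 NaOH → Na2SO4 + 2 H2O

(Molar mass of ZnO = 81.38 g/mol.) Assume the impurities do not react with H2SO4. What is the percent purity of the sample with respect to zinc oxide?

61.76 %

n(H2SO4) added = 0.02584 × 0.6892 = 0.01781 mol
n(NaOH) used in back-titration = 0.03327 × 0.3748 = 0.01247 mol
From the 1:2 ratio, n(H2SO4) left over = 1/2 × 0.01247 = 6.235 × 10^-3 mol
n(H2SO4) consumed by analyte = 0.01781 − 6.235 × 10^-3 = 0.01157 mol
n(ZnO) = 0.01157 mol (1:1 ratio)
mass of ZnO = 0.01157 × 81.38 = 0.9419 g
% ZnO = 0.9419 / 1.525 × 100 = 61.76 %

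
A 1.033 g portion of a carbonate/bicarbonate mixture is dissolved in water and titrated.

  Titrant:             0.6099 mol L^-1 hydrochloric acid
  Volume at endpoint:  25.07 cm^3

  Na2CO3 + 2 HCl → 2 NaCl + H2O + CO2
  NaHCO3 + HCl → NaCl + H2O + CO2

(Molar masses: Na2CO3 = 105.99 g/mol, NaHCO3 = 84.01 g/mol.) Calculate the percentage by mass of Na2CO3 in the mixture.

n(HCl) = 0.02507 × 0.6099 = 0.01529 mol
Let x = n(Na2CO3), y = n(NaHCO3).
Titrant: 2x + 1y = 0.01529;  mass: 105.99x + 84.01y = 1.033
Solving, x = 4.055 × 10^-3 mol, y = 7.180 × 10^-3 mol
mass of Na2CO3 = 4.055 × 10^-3 × 105.99 = 0.4298 g
% Na2CO3 = 0.4298 / 1.033 × 100 = 41.61 %

41.61 %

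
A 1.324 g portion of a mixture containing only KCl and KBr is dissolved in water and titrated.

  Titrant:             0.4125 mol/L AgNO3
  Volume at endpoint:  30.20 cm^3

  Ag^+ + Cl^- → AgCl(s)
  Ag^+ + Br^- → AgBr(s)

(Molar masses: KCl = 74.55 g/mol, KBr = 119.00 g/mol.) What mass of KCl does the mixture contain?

0.2657 g

n(AgNO3) = 0.03020 × 0.4125 = 0.01246 mol
Let x = n(KCl), y = n(KBr).
Titrant: 1x + 1y = 0.01246;  mass: 74.55x + 119.00y = 1.324
Solving, x = 3.565 × 10^-3 mol, y = 8.893 × 10^-3 mol
mass of KCl = 3.565 × 10^-3 × 74.55 = 0.2657 g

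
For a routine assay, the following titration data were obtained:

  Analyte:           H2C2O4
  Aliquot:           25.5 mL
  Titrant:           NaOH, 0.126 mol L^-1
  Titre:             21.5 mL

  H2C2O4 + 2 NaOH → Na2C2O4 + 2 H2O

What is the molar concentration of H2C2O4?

0.0531 mol/L

n(NaOH) = 0.0215 L × 0.126 mol/L = 2.71 × 10^-3 mol
From the 1:2 mole ratio, n(H2C2O4) = 1/2 × 2.71 × 10^-3 = 1.35 × 10^-3 mol
[H2C2O4] = 1.35 × 10^-3 mol / 0.0255 L = 0.0531 mol/L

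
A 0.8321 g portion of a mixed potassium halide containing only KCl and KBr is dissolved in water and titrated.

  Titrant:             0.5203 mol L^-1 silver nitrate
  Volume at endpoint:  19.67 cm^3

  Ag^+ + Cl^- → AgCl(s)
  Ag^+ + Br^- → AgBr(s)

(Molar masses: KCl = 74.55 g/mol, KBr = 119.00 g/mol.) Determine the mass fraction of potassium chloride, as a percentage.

77.76 %

n(AgNO3) = 0.01967 × 0.5203 = 0.01023 mol
Let x = n(KCl), y = n(KBr).
Titrant: 1x + 1y = 0.01023;  mass: 74.55x + 119.00y = 0.8321
Solving, x = 8.679 × 10^-3 mol, y = 1.555 × 10^-3 mol
mass of KCl = 8.679 × 10^-3 × 74.55 = 0.6470 g
% KCl = 0.6470 / 0.8321 × 100 = 77.76 %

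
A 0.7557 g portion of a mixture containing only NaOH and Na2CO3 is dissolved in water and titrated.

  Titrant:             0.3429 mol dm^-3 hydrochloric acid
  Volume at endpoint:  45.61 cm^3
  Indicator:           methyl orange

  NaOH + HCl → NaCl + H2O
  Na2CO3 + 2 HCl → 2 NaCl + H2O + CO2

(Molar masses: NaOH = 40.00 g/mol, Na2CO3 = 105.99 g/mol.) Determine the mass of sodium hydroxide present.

0.2251 g

n(HCl) = 0.04561 × 0.3429 = 0.01564 mol
Let x = n(NaOH), y = n(Na2CO3).
Titrant: 1x + 2y = 0.01564;  mass: 40.00x + 105.99y = 0.7557
Solving, x = 5.627 × 10^-3 mol, y = 5.006 × 10^-3 mol
mass of NaOH = 5.627 × 10^-3 × 40.00 = 0.2251 g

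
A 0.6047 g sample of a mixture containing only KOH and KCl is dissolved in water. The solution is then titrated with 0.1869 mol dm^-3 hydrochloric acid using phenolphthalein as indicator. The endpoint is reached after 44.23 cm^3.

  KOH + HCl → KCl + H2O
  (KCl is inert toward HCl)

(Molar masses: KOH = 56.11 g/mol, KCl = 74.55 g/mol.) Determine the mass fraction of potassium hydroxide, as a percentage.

n(HCl) = 0.04423 × 0.1869 = 8.267 × 10^-3 mol
Let x = n(KOH), y = n(KCl).
Titrant: 1x = 8.267 × 10^-3;  mass: 56.11x + 74.55y = 0.6047
Solving, x = 8.267 × 10^-3 mol, y = 1.889 × 10^-3 mol
mass of KOH = 8.267 × 10^-3 × 56.11 = 0.4638 g
% KOH = 0.4638 / 0.6047 × 100 = 76.71 %

76.71 %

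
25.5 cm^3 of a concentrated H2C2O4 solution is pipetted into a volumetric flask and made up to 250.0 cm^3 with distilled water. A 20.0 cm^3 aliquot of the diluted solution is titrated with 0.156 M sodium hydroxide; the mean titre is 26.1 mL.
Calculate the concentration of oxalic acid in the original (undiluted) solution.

0.998 M

H2C2O4 + 2 NaOH → Na2C2O4 + 2 H2O
n(NaOH) = 0.0261 × 0.156 = 4.07 × 10^-3 mol
From the 1:2 ratio, n(H2C2O4) in the aliquot = 1/2 × 4.07 × 10^-3 = 2.04 × 10^-3 mol
[H2C2O4]_dilute = 2.04 × 10^-3 / 0.0200 = 0.102 mol/L
Dilution factor = 250.0 / 25.5 = 9.804
[H2C2O4]_stock = 0.102 × 9.804 = 0.998 mol/L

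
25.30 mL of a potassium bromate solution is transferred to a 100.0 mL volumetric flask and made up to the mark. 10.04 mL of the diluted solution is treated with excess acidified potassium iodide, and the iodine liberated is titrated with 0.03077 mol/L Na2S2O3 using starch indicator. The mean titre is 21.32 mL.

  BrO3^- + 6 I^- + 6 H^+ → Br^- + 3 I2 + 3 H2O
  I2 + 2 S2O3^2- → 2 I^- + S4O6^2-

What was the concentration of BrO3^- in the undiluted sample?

0.04304 mol/L

n(S2O3^2-) = 0.02132 × 0.03077 = 6.560 × 10^-4 mol
n(I2) = n(S2O3^2-)/2 = 3.280 × 10^-4 mol
From the 1:3 ratio, n(BrO3^-) in the aliquot = 1/3 × 3.280 × 10^-4 = 1.093 × 10^-4 mol
[BrO3^-]_dilute = 1.093 × 10^-4 / 0.01004 = 0.01089 mol/L
[BrO3^-]_original = 0.01089 × 100.0/25.30 = 0.04304 mol/L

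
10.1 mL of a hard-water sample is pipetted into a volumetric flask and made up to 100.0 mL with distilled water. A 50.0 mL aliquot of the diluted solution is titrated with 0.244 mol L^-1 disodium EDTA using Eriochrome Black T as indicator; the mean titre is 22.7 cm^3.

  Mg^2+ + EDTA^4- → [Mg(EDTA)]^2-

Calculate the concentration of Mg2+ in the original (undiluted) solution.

n(EDTA) = 0.0227 × 0.244 = 5.54 × 10^-3 mol
n(Mg2+) in the aliquot = 5.54 × 10^-3 mol (1:1 ratio)
[Mg2+]_dilute = 5.54 × 10^-3 / 0.0500 = 0.111 mol/L
Dilution factor = 100.0 / 10.1 = 9.901
[Mg2+]_stock = 0.111 × 9.901 = 1.10 mol/L

1.10 mol/L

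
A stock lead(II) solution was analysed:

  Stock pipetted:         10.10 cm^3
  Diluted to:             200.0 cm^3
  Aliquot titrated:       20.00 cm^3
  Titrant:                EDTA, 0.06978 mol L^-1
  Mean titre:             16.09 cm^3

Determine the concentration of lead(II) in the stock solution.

Pb^2+ + EDTA^4- → [Pb(EDTA)]^2-
n(EDTA) = 0.01609 × 0.06978 = 1.123 × 10^-3 mol
n(Pb2+) in the aliquot = 1.123 × 10^-3 mol (1:1 ratio)
[Pb2+]_dilute = 1.123 × 10^-3 / 0.02000 = 0.05614 mol/L
Dilution factor = 200.0 / 10.10 = 19.80
[Pb2+]_stock = 0.05614 × 19.80 = 1.112 mol/L

1.112 mol/L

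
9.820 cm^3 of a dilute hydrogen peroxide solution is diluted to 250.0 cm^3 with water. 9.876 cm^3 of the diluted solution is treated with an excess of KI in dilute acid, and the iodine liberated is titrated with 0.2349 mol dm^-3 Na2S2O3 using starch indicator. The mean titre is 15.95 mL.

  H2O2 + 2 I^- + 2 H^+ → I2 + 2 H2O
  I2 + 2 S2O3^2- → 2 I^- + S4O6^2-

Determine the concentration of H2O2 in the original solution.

n(S2O3^2-) = 0.01595 × 0.2349 = 3.747 × 10^-3 mol
n(I2) = n(S2O3^2-)/2 = 1.873 × 10^-3 mol
n(H2O2) in the aliquot = 1.873 × 10^-3 mol (1:1 ratio)
[H2O2]_dilute = 1.873 × 10^-3 / 0.009876 = 0.1897 mol/L
[H2O2]_original = 0.1897 × 250.0/9.820 = 4.829 mol/L

4.829 mol/L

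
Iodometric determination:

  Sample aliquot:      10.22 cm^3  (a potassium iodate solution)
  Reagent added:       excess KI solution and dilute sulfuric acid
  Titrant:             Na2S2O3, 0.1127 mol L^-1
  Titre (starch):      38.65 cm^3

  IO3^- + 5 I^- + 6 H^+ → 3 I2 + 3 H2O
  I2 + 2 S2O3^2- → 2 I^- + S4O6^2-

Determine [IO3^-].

0.07103 mol/L

n(S2O3^2-) = 0.03865 × 0.1127 = 4.356 × 10^-3 mol
n(I2) = n(S2O3^2-)/2 = 2.178 × 10^-3 mol
From the 1:3 ratio, n(IO3^-) in the aliquot = 1/3 × 2.178 × 10^-3 = 7.260 × 10^-4 mol
[IO3^-] = 7.260 × 10^-4 / 0.01022 = 0.07103 mol/L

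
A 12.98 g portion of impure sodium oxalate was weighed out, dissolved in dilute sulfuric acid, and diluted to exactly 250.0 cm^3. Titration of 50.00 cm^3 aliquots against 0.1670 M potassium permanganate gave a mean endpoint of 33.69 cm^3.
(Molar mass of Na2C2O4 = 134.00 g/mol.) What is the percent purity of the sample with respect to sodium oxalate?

72.60 %

2 MnO4^- + 5 C2O4^2- + 16 H^+ → 2 Mn^2+ + 10 CO2 + 8 H2O
n(KMnO4) per titration = 0.03369 × 0.1670 = 5.626 × 10^-3 mol
From the 5:2 ratio, n(Na2C2O4) in each aliquot = 5/2 × 5.626 × 10^-3 = 0.01407 mol
n(Na2C2O4) in the whole flask = 0.01407 × 250.0/50.00 = 0.07033 mol
mass of Na2C2O4 = 0.07033 × 134.00 = 9.424 g
% Na2C2O4 = 9.424 / 12.98 × 100 = 72.60 %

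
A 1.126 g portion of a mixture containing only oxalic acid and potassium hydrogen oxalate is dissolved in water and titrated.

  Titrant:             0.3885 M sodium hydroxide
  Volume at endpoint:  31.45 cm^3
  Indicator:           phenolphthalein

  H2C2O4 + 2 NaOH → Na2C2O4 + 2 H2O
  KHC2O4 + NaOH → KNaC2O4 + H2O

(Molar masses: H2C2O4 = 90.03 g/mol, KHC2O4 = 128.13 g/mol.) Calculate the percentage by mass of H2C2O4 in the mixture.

21.14 %

n(NaOH) = 0.03145 × 0.3885 = 0.01222 mol
Let x = n(H2C2O4), y = n(KHC2O4).
Titrant: 2x + 1y = 0.01222;  mass: 90.03x + 128.13y = 1.126
Solving, x = 2.644 × 10^-3 mol, y = 6.930 × 10^-3 mol
mass of H2C2O4 = 2.644 × 10^-3 × 90.03 = 0.2381 g
% H2C2O4 = 0.2381 / 1.126 × 100 = 21.14 %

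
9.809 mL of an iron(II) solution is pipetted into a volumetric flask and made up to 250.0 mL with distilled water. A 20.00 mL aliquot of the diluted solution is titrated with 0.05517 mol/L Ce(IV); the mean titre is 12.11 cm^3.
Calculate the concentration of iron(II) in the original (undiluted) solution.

0.8514 mol/L

Ce^4+ + Fe^2+ → Ce^3+ + Fe^3+
n(Ce4+) = 0.01211 × 0.05517 = 6.681 × 10^-4 mol
n(Fe2+) in the aliquot = 6.681 × 10^-4 mol (1:1 ratio)
[Fe2+]_dilute = 6.681 × 10^-4 / 0.02000 = 0.03341 mol/L
Dilution factor = 250.0 / 9.809 = 25.49
[Fe2+]_stock = 0.03341 × 25.49 = 0.8514 mol/L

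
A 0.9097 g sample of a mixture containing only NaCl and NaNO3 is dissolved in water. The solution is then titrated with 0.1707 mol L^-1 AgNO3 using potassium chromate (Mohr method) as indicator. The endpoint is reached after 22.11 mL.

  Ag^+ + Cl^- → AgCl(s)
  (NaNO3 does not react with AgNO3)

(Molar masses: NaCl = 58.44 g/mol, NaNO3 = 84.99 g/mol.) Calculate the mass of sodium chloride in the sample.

0.2206 g

n(AgNO3) = 0.02211 × 0.1707 = 3.774 × 10^-3 mol
Let x = n(NaCl), y = n(NaNO3).
Titrant: 1x = 3.774 × 10^-3;  mass: 58.44x + 84.99y = 0.9097
Solving, x = 3.774 × 10^-3 mol, y = 8.108 × 10^-3 mol
mass of NaCl = 3.774 × 10^-3 × 58.44 = 0.2206 g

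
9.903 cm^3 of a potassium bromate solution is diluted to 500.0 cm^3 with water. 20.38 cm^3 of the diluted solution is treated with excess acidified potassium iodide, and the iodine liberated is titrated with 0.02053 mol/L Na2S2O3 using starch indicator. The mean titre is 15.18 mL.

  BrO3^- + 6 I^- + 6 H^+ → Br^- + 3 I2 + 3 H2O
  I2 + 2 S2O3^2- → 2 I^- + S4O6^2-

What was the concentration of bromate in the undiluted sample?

0.1287 mol/L

n(S2O3^2-) = 0.01518 × 0.02053 = 3.116 × 10^-4 mol
n(I2) = n(S2O3^2-)/2 = 1.558 × 10^-4 mol
From the 1:3 ratio, n(BrO3^-) in the aliquot = 1/3 × 1.558 × 10^-4 = 5.194 × 10^-5 mol
[BrO3^-]_dilute = 5.194 × 10^-5 / 0.02038 = 0.002549 mol/L
[BrO3^-]_original = 0.002549 × 500.0/9.903 = 0.1287 mol/L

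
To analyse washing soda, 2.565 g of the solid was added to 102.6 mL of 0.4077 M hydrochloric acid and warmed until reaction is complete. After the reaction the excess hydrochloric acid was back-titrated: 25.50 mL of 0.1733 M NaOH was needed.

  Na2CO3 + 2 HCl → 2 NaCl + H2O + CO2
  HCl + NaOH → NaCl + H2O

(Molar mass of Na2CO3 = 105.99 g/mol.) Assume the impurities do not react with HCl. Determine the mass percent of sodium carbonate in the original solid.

77.29 %

n(HCl) added = 0.1026 × 0.4077 = 0.04183 mol
n(NaOH) used in back-titration = 0.02550 × 0.1733 = 4.419 × 10^-3 mol
n(HCl) left over = 4.419 × 10^-3 mol (1:1 ratio)
n(HCl) consumed by analyte = 0.04183 − 4.419 × 10^-3 = 0.03741 mol
From the 1:2 ratio, n(Na2CO3) = 1/2 × 0.03741 = 0.01871 mol
mass of Na2CO3 = 0.01871 × 105.99 = 1.983 g
% Na2CO3 = 1.983 / 2.565 × 100 = 77.29 %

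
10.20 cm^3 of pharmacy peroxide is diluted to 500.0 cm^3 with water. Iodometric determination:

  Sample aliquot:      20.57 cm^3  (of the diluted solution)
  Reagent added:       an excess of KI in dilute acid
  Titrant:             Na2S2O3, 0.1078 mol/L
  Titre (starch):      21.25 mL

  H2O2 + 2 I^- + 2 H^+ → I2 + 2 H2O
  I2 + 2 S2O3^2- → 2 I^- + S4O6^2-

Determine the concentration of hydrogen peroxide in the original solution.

2.730 mol/L

n(S2O3^2-) = 0.02125 × 0.1078 = 2.291 × 10^-3 mol
n(I2) = n(S2O3^2-)/2 = 1.145 × 10^-3 mol
n(H2O2) in the aliquot = 1.145 × 10^-3 mol (1:1 ratio)
[H2O2]_dilute = 1.145 × 10^-3 / 0.02057 = 0.05568 mol/L
[H2O2]_original = 0.05568 × 500.0/10.20 = 2.730 mol/L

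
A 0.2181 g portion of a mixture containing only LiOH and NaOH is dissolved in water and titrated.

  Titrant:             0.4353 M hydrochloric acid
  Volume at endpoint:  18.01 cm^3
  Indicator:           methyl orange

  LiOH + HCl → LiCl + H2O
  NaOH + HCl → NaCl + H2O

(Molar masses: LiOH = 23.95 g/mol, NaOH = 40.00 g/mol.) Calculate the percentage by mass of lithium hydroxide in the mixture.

n(HCl) = 0.01801 × 0.4353 = 7.840 × 10^-3 mol
Let x = n(LiOH), y = n(NaOH).
Titrant: 1x + 1y = 7.840 × 10^-3;  mass: 23.95x + 40.00y = 0.2181
Solving, x = 5.950 × 10^-3 mol, y = 1.890 × 10^-3 mol
mass of LiOH = 5.950 × 10^-3 × 23.95 = 0.1425 g
% LiOH = 0.1425 / 0.2181 × 100 = 65.33 %

65.33 %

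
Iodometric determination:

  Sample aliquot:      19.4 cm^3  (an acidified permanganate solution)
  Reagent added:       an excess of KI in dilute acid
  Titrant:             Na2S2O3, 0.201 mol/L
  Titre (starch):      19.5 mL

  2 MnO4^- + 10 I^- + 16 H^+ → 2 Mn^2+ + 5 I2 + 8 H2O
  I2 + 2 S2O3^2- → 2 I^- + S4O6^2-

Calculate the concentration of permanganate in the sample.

0.0404 mol/L

n(S2O3^2-) = 0.0195 × 0.201 = 3.92 × 10^-3 mol
n(I2) = n(S2O3^2-)/2 = 1.96 × 10^-3 mol
From the 2:5 ratio, n(MnO4^-) in the aliquot = 2/5 × 1.96 × 10^-3 = 7.84 × 10^-4 mol
[MnO4^-] = 7.84 × 10^-4 / 0.0194 = 0.0404 mol/L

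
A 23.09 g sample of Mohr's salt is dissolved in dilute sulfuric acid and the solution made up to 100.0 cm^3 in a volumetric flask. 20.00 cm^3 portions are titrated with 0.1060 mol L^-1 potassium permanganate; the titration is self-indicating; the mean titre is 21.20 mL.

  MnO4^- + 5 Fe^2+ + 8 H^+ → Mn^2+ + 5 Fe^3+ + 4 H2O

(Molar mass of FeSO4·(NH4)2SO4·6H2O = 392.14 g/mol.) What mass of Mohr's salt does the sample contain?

22.03 g

n(KMnO4) per titration = 0.02120 × 0.1060 = 2.247 × 10^-3 mol
From the 5:1 ratio, n(FeSO4·(NH4)2SO4·6H2O) in each aliquot = 5/1 × 2.247 × 10^-3 = 0.01124 mol
n(FeSO4·(NH4)2SO4·6H2O) in the whole flask = 0.01124 × 100.0/20.00 = 0.05618 mol
mass of FeSO4·(NH4)2SO4·6H2O = 0.05618 × 392.14 = 22.03 g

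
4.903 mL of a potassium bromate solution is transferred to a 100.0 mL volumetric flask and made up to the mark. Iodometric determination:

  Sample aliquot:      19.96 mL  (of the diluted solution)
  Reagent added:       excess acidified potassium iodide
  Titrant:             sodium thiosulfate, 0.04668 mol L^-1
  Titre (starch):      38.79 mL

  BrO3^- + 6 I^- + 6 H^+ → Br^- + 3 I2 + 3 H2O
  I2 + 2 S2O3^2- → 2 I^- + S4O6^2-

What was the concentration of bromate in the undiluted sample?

0.3084 mol/L

n(S2O3^2-) = 0.03879 × 0.04668 = 1.811 × 10^-3 mol
n(I2) = n(S2O3^2-)/2 = 9.054 × 10^-4 mol
From the 1:3 ratio, n(BrO3^-) in the aliquot = 1/3 × 9.054 × 10^-4 = 3.018 × 10^-4 mol
[BrO3^-]_dilute = 3.018 × 10^-4 / 0.01996 = 0.01512 mol/L
[BrO3^-]_original = 0.01512 × 100.0/4.903 = 0.3084 mol/L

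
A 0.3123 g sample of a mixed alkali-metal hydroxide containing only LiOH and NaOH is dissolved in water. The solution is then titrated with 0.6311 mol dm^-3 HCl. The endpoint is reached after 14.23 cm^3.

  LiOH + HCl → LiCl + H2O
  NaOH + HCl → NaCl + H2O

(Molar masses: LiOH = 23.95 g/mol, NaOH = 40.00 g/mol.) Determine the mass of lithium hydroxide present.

n(HCl) = 0.01423 × 0.6311 = 8.981 × 10^-3 mol
Let x = n(LiOH), y = n(NaOH).
Titrant: 1x + 1y = 8.981 × 10^-3;  mass: 23.95x + 40.00y = 0.3123
Solving, x = 2.923 × 10^-3 mol, y = 6.057 × 10^-3 mol
mass of LiOH = 2.923 × 10^-3 × 23.95 = 0.07002 g

0.07002 g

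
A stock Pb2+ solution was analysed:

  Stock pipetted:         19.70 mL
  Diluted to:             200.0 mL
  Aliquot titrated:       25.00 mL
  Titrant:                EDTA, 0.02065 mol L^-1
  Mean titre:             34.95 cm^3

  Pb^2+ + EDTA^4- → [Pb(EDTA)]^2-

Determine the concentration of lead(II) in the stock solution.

n(EDTA) = 0.03495 × 0.02065 = 7.217 × 10^-4 mol
n(Pb2+) in the aliquot = 7.217 × 10^-4 mol (1:1 ratio)
[Pb2+]_dilute = 7.217 × 10^-4 / 0.02500 = 0.02887 mol/L
Dilution factor = 200.0 / 19.70 = 10.15
[Pb2+]_stock = 0.02887 × 10.15 = 0.2931 mol/L

0.2931 mol/L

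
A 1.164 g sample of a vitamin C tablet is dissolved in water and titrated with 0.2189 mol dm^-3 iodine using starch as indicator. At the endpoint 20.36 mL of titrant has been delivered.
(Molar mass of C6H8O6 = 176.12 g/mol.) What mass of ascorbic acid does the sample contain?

C6H8O6 + I2 → C6H6O6 + 2 HI
n(I2) = 0.02036 L × 0.2189 mol/L = 4.457 × 10^-3 mol
n(C6H8O6) = 4.457 × 10^-3 mol (1:1 ratio)
mass of C6H8O6 = 4.457 × 10^-3 × 176.12 g/mol = 0.7849 g

0.7849 g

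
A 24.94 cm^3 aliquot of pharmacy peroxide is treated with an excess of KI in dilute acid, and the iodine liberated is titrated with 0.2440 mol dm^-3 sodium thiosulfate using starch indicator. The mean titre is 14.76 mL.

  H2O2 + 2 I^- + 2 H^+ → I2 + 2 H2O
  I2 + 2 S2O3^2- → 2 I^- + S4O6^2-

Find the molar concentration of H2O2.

n(S2O3^2-) = 0.01476 × 0.2440 = 3.601 × 10^-3 mol
n(I2) = n(S2O3^2-)/2 = 1.801 × 10^-3 mol
n(H2O2) in the aliquot = 1.801 × 10^-3 mol (1:1 ratio)
[H2O2] = 1.801 × 10^-3 / 0.02494 = 0.07220 mol/L

0.07220 mol/L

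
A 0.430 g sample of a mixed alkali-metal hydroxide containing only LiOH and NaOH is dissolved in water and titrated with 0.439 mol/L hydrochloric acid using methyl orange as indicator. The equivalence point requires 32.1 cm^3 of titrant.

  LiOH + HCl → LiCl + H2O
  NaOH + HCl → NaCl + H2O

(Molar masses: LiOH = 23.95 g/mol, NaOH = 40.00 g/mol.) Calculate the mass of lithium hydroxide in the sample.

n(HCl) = 0.0321 × 0.439 = 0.0141 mol
Let x = n(LiOH), y = n(NaOH).
Titrant: 1x + 1y = 0.0141;  mass: 23.95x + 40.00y = 0.430
Solving, x = 8.33 × 10^-3 mol, y = 5.76 × 10^-3 mol
mass of LiOH = 8.33 × 10^-3 × 23.95 = 0.199 g

0.199 g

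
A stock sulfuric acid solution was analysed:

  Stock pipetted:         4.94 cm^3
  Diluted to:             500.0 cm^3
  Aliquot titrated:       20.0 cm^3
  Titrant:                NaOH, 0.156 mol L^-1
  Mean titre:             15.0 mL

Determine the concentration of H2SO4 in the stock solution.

5.92 mol/L

H2SO4 + 2 NaOH → Na2SO4 + 2 H2O
n(NaOH) = 0.0150 × 0.156 = 2.34 × 10^-3 mol
From the 1:2 ratio, n(H2SO4) in the aliquot = 1/2 × 2.34 × 10^-3 = 1.17 × 10^-3 mol
[H2SO4]_dilute = 1.17 × 10^-3 / 0.0200 = 0.0585 mol/L
Dilution factor = 500.0 / 4.94 = 101.2
[H2SO4]_stock = 0.0585 × 101.2 = 5.92 mol/L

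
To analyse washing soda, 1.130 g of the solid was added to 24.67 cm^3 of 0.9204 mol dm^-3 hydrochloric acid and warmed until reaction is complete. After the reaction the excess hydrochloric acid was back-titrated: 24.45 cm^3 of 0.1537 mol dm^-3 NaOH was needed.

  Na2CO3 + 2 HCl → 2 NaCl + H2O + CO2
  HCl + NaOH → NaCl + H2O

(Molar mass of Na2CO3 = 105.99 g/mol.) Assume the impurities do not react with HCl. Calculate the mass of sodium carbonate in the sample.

n(HCl) added = 0.02467 × 0.9204 = 0.02271 mol
n(NaOH) used in back-titration = 0.02445 × 0.1537 = 3.758 × 10^-3 mol
n(HCl) left over = 3.758 × 10^-3 mol (1:1 ratio)
n(HCl) consumed by analyte = 0.02271 − 3.758 × 10^-3 = 0.01895 mol
From the 1:2 ratio, n(Na2CO3) = 1/2 × 0.01895 = 9.474 × 10^-3 mol
mass of Na2CO3 = 9.474 × 10^-3 × 105.99 = 1.004 g

1.004 g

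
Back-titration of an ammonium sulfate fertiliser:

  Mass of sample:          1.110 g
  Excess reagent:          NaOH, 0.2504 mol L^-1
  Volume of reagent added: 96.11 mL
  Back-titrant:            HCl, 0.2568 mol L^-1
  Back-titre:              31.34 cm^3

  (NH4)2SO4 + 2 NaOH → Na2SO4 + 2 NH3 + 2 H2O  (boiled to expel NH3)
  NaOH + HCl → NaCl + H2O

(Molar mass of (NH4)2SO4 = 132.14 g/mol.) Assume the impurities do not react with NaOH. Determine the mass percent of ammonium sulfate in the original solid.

n(NaOH) added = 0.09611 × 0.2504 = 0.02407 mol
n(HCl) used in back-titration = 0.03134 × 0.2568 = 8.048 × 10^-3 mol
n(NaOH) left over = 8.048 × 10^-3 mol (1:1 ratio)
n(NaOH) consumed by analyte = 0.02407 − 8.048 × 10^-3 = 0.01602 mol
From the 1:2 ratio, n((NH4)2SO4) = 1/2 × 0.01602 = 8.009 × 10^-3 mol
mass of (NH4)2SO4 = 8.009 × 10^-3 × 132.14 = 1.058 g
% (NH4)2SO4 = 1.058 / 1.110 × 100 = 95.34 %

95.34 %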